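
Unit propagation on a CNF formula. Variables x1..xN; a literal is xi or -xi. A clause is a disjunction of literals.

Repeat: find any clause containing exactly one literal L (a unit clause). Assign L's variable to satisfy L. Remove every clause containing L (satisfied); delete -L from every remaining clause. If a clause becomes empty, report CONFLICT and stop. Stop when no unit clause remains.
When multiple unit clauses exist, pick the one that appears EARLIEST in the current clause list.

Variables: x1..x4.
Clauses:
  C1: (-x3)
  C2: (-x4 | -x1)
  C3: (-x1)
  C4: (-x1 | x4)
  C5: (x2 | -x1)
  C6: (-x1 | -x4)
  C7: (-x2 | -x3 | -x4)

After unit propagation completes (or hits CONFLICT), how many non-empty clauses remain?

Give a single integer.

unit clause [-3] forces x3=F; simplify:
  satisfied 2 clause(s); 5 remain; assigned so far: [3]
unit clause [-1] forces x1=F; simplify:
  satisfied 5 clause(s); 0 remain; assigned so far: [1, 3]

Answer: 0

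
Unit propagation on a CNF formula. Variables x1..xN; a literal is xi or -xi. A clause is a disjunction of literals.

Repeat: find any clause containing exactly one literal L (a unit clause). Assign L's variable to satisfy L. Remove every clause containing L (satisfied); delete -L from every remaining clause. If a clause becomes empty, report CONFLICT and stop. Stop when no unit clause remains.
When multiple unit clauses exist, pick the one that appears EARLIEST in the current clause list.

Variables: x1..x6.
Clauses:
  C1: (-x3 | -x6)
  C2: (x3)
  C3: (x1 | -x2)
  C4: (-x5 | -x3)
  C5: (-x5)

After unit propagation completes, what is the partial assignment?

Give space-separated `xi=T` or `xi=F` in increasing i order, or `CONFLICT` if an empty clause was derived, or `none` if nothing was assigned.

Answer: x3=T x5=F x6=F

Derivation:
unit clause [3] forces x3=T; simplify:
  drop -3 from [-3, -6] -> [-6]
  drop -3 from [-5, -3] -> [-5]
  satisfied 1 clause(s); 4 remain; assigned so far: [3]
unit clause [-6] forces x6=F; simplify:
  satisfied 1 clause(s); 3 remain; assigned so far: [3, 6]
unit clause [-5] forces x5=F; simplify:
  satisfied 2 clause(s); 1 remain; assigned so far: [3, 5, 6]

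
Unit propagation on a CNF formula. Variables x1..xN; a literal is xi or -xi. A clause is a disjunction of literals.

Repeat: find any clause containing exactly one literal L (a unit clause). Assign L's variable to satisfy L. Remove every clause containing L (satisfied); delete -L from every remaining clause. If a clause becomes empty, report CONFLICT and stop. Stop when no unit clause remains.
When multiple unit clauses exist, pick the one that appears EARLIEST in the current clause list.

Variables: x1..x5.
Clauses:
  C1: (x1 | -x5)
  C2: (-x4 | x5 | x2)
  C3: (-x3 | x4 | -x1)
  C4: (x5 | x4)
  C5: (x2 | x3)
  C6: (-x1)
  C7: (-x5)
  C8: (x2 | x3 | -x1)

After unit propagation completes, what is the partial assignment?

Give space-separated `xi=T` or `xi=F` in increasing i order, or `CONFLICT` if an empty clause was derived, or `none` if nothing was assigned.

Answer: x1=F x2=T x4=T x5=F

Derivation:
unit clause [-1] forces x1=F; simplify:
  drop 1 from [1, -5] -> [-5]
  satisfied 3 clause(s); 5 remain; assigned so far: [1]
unit clause [-5] forces x5=F; simplify:
  drop 5 from [-4, 5, 2] -> [-4, 2]
  drop 5 from [5, 4] -> [4]
  satisfied 2 clause(s); 3 remain; assigned so far: [1, 5]
unit clause [4] forces x4=T; simplify:
  drop -4 from [-4, 2] -> [2]
  satisfied 1 clause(s); 2 remain; assigned so far: [1, 4, 5]
unit clause [2] forces x2=T; simplify:
  satisfied 2 clause(s); 0 remain; assigned so far: [1, 2, 4, 5]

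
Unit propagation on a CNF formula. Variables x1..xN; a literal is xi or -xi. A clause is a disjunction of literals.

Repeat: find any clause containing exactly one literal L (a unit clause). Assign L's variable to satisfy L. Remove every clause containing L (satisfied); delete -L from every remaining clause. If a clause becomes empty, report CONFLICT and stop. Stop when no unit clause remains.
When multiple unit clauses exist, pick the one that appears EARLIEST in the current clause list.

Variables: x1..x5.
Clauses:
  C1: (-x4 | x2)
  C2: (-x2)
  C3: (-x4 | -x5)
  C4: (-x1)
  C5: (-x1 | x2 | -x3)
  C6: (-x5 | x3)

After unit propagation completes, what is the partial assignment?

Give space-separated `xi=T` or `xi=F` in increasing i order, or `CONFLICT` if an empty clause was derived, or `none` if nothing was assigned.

Answer: x1=F x2=F x4=F

Derivation:
unit clause [-2] forces x2=F; simplify:
  drop 2 from [-4, 2] -> [-4]
  drop 2 from [-1, 2, -3] -> [-1, -3]
  satisfied 1 clause(s); 5 remain; assigned so far: [2]
unit clause [-4] forces x4=F; simplify:
  satisfied 2 clause(s); 3 remain; assigned so far: [2, 4]
unit clause [-1] forces x1=F; simplify:
  satisfied 2 clause(s); 1 remain; assigned so far: [1, 2, 4]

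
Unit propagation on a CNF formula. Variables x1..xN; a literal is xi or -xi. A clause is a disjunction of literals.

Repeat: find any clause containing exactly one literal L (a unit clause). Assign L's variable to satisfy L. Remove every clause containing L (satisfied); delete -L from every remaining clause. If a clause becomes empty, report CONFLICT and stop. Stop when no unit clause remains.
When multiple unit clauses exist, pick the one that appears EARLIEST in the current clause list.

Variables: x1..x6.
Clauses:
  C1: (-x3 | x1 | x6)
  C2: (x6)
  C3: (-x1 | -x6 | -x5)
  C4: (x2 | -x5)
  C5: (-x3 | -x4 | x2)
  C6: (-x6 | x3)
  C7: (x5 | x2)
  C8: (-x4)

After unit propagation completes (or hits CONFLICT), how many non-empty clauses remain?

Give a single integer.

Answer: 3

Derivation:
unit clause [6] forces x6=T; simplify:
  drop -6 from [-1, -6, -5] -> [-1, -5]
  drop -6 from [-6, 3] -> [3]
  satisfied 2 clause(s); 6 remain; assigned so far: [6]
unit clause [3] forces x3=T; simplify:
  drop -3 from [-3, -4, 2] -> [-4, 2]
  satisfied 1 clause(s); 5 remain; assigned so far: [3, 6]
unit clause [-4] forces x4=F; simplify:
  satisfied 2 clause(s); 3 remain; assigned so far: [3, 4, 6]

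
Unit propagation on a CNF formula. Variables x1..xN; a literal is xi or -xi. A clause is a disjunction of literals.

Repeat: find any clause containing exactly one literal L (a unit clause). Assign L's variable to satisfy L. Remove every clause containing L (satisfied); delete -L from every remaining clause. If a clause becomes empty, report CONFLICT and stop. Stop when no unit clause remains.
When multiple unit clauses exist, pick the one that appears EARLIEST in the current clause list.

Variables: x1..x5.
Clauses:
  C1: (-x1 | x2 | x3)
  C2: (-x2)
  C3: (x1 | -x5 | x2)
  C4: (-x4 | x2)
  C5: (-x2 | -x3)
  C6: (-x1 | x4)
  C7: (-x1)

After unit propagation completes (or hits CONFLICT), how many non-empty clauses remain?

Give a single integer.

Answer: 0

Derivation:
unit clause [-2] forces x2=F; simplify:
  drop 2 from [-1, 2, 3] -> [-1, 3]
  drop 2 from [1, -5, 2] -> [1, -5]
  drop 2 from [-4, 2] -> [-4]
  satisfied 2 clause(s); 5 remain; assigned so far: [2]
unit clause [-4] forces x4=F; simplify:
  drop 4 from [-1, 4] -> [-1]
  satisfied 1 clause(s); 4 remain; assigned so far: [2, 4]
unit clause [-1] forces x1=F; simplify:
  drop 1 from [1, -5] -> [-5]
  satisfied 3 clause(s); 1 remain; assigned so far: [1, 2, 4]
unit clause [-5] forces x5=F; simplify:
  satisfied 1 clause(s); 0 remain; assigned so far: [1, 2, 4, 5]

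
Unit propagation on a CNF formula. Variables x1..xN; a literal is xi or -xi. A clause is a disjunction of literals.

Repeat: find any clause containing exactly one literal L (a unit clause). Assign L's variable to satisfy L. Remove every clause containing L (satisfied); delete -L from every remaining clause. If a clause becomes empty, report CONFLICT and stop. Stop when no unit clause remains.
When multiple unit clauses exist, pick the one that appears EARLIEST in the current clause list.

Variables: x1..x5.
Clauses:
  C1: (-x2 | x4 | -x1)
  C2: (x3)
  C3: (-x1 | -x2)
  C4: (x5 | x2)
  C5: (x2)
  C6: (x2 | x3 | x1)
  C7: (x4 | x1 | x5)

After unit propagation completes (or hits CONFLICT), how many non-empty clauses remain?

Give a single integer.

unit clause [3] forces x3=T; simplify:
  satisfied 2 clause(s); 5 remain; assigned so far: [3]
unit clause [2] forces x2=T; simplify:
  drop -2 from [-2, 4, -1] -> [4, -1]
  drop -2 from [-1, -2] -> [-1]
  satisfied 2 clause(s); 3 remain; assigned so far: [2, 3]
unit clause [-1] forces x1=F; simplify:
  drop 1 from [4, 1, 5] -> [4, 5]
  satisfied 2 clause(s); 1 remain; assigned so far: [1, 2, 3]

Answer: 1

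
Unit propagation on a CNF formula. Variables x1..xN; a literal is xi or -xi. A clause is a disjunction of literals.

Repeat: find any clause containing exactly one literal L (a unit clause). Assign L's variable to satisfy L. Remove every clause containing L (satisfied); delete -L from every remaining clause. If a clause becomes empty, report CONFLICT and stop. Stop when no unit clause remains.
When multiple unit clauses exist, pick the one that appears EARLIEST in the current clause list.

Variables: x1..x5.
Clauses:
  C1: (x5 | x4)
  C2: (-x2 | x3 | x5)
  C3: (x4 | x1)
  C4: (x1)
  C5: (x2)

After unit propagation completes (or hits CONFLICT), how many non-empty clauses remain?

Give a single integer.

unit clause [1] forces x1=T; simplify:
  satisfied 2 clause(s); 3 remain; assigned so far: [1]
unit clause [2] forces x2=T; simplify:
  drop -2 from [-2, 3, 5] -> [3, 5]
  satisfied 1 clause(s); 2 remain; assigned so far: [1, 2]

Answer: 2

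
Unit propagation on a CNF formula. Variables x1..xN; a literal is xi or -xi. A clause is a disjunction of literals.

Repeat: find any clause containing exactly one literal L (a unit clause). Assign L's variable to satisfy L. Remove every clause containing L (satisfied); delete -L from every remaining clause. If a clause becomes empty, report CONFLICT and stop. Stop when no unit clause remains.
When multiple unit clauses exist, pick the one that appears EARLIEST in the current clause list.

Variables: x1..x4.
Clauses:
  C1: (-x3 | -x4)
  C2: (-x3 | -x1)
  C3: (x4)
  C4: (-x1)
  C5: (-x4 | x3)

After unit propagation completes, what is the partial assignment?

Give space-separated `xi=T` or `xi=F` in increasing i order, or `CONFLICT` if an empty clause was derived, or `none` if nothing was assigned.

unit clause [4] forces x4=T; simplify:
  drop -4 from [-3, -4] -> [-3]
  drop -4 from [-4, 3] -> [3]
  satisfied 1 clause(s); 4 remain; assigned so far: [4]
unit clause [-3] forces x3=F; simplify:
  drop 3 from [3] -> [] (empty!)
  satisfied 2 clause(s); 2 remain; assigned so far: [3, 4]
CONFLICT (empty clause)

Answer: CONFLICT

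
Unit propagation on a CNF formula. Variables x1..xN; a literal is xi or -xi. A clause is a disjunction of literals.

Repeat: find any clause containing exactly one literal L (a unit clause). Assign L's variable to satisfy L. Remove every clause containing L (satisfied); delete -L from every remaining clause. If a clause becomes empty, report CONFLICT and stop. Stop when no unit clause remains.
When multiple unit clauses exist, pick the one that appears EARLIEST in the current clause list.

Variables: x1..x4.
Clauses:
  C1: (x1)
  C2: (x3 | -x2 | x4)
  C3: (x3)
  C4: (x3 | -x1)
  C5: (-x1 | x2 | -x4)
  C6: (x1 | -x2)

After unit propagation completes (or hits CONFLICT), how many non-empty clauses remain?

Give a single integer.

Answer: 1

Derivation:
unit clause [1] forces x1=T; simplify:
  drop -1 from [3, -1] -> [3]
  drop -1 from [-1, 2, -4] -> [2, -4]
  satisfied 2 clause(s); 4 remain; assigned so far: [1]
unit clause [3] forces x3=T; simplify:
  satisfied 3 clause(s); 1 remain; assigned so far: [1, 3]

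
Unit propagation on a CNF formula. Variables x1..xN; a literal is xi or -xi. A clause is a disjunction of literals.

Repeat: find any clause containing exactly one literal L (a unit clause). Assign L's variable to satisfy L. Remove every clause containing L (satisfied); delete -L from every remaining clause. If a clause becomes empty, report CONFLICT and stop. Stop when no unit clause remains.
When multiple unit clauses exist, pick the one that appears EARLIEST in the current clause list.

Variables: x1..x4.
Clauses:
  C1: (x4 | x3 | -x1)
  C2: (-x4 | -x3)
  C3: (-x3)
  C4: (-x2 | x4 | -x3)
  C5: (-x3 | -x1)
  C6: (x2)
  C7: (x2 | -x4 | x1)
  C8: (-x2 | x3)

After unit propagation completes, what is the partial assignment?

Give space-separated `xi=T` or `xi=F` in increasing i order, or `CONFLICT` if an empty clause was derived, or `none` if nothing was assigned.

unit clause [-3] forces x3=F; simplify:
  drop 3 from [4, 3, -1] -> [4, -1]
  drop 3 from [-2, 3] -> [-2]
  satisfied 4 clause(s); 4 remain; assigned so far: [3]
unit clause [2] forces x2=T; simplify:
  drop -2 from [-2] -> [] (empty!)
  satisfied 2 clause(s); 2 remain; assigned so far: [2, 3]
CONFLICT (empty clause)

Answer: CONFLICT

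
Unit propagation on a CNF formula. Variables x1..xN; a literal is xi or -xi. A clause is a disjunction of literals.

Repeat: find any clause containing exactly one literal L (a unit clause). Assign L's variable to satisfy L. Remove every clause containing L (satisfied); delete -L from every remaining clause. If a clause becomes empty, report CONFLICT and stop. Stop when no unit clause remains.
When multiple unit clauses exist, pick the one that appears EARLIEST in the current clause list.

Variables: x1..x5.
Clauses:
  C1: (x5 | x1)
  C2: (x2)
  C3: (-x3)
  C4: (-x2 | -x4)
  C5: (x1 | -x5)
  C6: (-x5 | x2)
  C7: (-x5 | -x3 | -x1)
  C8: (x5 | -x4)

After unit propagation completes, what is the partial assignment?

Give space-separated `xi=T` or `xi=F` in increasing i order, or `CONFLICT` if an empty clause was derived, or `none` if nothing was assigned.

unit clause [2] forces x2=T; simplify:
  drop -2 from [-2, -4] -> [-4]
  satisfied 2 clause(s); 6 remain; assigned so far: [2]
unit clause [-3] forces x3=F; simplify:
  satisfied 2 clause(s); 4 remain; assigned so far: [2, 3]
unit clause [-4] forces x4=F; simplify:
  satisfied 2 clause(s); 2 remain; assigned so far: [2, 3, 4]

Answer: x2=T x3=F x4=F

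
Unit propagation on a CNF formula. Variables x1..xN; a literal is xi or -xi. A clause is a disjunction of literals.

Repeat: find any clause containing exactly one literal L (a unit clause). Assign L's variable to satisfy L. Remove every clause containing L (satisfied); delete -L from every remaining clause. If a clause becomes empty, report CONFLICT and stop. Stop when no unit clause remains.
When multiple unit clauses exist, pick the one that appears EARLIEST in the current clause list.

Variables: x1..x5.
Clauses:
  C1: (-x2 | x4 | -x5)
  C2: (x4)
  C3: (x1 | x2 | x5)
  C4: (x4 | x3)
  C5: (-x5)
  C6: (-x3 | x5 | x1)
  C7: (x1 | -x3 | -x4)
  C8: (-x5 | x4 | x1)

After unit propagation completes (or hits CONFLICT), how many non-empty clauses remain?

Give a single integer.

unit clause [4] forces x4=T; simplify:
  drop -4 from [1, -3, -4] -> [1, -3]
  satisfied 4 clause(s); 4 remain; assigned so far: [4]
unit clause [-5] forces x5=F; simplify:
  drop 5 from [1, 2, 5] -> [1, 2]
  drop 5 from [-3, 5, 1] -> [-3, 1]
  satisfied 1 clause(s); 3 remain; assigned so far: [4, 5]

Answer: 3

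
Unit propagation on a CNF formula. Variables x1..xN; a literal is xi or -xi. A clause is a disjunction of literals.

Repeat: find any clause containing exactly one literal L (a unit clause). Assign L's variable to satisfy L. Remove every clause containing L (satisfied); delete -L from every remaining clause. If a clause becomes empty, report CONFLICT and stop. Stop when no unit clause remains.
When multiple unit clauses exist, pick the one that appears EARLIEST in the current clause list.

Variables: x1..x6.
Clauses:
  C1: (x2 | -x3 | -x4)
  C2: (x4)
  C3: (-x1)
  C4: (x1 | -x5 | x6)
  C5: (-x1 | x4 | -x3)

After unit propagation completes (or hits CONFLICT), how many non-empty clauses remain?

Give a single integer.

unit clause [4] forces x4=T; simplify:
  drop -4 from [2, -3, -4] -> [2, -3]
  satisfied 2 clause(s); 3 remain; assigned so far: [4]
unit clause [-1] forces x1=F; simplify:
  drop 1 from [1, -5, 6] -> [-5, 6]
  satisfied 1 clause(s); 2 remain; assigned so far: [1, 4]

Answer: 2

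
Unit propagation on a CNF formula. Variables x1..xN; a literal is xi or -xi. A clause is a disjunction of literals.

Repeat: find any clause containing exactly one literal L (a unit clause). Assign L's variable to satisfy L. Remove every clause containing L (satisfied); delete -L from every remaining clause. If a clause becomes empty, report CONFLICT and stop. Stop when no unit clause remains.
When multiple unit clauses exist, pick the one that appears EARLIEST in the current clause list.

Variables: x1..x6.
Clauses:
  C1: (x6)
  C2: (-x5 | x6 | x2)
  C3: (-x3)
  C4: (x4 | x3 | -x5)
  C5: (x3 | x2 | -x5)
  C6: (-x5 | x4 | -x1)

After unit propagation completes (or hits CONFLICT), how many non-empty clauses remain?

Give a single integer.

Answer: 3

Derivation:
unit clause [6] forces x6=T; simplify:
  satisfied 2 clause(s); 4 remain; assigned so far: [6]
unit clause [-3] forces x3=F; simplify:
  drop 3 from [4, 3, -5] -> [4, -5]
  drop 3 from [3, 2, -5] -> [2, -5]
  satisfied 1 clause(s); 3 remain; assigned so far: [3, 6]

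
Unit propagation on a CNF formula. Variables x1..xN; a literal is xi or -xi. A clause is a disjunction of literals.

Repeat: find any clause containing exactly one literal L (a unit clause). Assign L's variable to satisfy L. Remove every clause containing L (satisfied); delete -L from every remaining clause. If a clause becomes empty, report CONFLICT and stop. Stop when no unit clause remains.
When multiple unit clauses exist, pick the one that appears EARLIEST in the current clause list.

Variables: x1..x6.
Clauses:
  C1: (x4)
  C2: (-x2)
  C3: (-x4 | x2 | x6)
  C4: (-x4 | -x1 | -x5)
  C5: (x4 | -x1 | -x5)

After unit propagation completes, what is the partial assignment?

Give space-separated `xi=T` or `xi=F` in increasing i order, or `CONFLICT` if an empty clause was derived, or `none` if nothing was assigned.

Answer: x2=F x4=T x6=T

Derivation:
unit clause [4] forces x4=T; simplify:
  drop -4 from [-4, 2, 6] -> [2, 6]
  drop -4 from [-4, -1, -5] -> [-1, -5]
  satisfied 2 clause(s); 3 remain; assigned so far: [4]
unit clause [-2] forces x2=F; simplify:
  drop 2 from [2, 6] -> [6]
  satisfied 1 clause(s); 2 remain; assigned so far: [2, 4]
unit clause [6] forces x6=T; simplify:
  satisfied 1 clause(s); 1 remain; assigned so far: [2, 4, 6]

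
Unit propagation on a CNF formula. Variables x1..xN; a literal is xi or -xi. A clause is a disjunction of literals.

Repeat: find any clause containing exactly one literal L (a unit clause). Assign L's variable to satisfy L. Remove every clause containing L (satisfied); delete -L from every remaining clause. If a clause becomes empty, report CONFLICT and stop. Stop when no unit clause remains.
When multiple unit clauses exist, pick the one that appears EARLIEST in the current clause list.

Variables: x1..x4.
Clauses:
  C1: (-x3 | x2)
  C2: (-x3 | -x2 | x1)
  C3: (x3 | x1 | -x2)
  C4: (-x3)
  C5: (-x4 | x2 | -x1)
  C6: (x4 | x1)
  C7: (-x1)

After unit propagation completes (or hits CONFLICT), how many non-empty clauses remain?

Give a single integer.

Answer: 0

Derivation:
unit clause [-3] forces x3=F; simplify:
  drop 3 from [3, 1, -2] -> [1, -2]
  satisfied 3 clause(s); 4 remain; assigned so far: [3]
unit clause [-1] forces x1=F; simplify:
  drop 1 from [1, -2] -> [-2]
  drop 1 from [4, 1] -> [4]
  satisfied 2 clause(s); 2 remain; assigned so far: [1, 3]
unit clause [-2] forces x2=F; simplify:
  satisfied 1 clause(s); 1 remain; assigned so far: [1, 2, 3]
unit clause [4] forces x4=T; simplify:
  satisfied 1 clause(s); 0 remain; assigned so far: [1, 2, 3, 4]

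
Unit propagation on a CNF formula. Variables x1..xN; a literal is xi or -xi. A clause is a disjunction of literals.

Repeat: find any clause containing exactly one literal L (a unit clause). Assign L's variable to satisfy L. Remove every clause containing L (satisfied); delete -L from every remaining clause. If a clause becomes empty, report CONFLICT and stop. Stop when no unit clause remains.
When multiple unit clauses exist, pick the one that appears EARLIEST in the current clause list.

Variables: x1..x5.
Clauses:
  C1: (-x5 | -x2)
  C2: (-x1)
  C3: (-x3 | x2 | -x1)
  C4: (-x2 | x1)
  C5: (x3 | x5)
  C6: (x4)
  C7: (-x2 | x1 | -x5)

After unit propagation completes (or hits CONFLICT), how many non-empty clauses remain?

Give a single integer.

unit clause [-1] forces x1=F; simplify:
  drop 1 from [-2, 1] -> [-2]
  drop 1 from [-2, 1, -5] -> [-2, -5]
  satisfied 2 clause(s); 5 remain; assigned so far: [1]
unit clause [-2] forces x2=F; simplify:
  satisfied 3 clause(s); 2 remain; assigned so far: [1, 2]
unit clause [4] forces x4=T; simplify:
  satisfied 1 clause(s); 1 remain; assigned so far: [1, 2, 4]

Answer: 1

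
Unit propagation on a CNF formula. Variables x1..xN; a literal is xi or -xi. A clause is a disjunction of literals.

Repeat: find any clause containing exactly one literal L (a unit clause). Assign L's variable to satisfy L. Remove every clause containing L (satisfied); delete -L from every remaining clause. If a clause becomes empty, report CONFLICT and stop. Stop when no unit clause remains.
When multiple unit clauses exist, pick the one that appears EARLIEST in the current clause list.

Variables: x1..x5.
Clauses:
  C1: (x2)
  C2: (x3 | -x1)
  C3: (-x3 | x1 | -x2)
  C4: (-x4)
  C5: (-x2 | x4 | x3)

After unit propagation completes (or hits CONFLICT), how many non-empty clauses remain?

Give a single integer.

Answer: 0

Derivation:
unit clause [2] forces x2=T; simplify:
  drop -2 from [-3, 1, -2] -> [-3, 1]
  drop -2 from [-2, 4, 3] -> [4, 3]
  satisfied 1 clause(s); 4 remain; assigned so far: [2]
unit clause [-4] forces x4=F; simplify:
  drop 4 from [4, 3] -> [3]
  satisfied 1 clause(s); 3 remain; assigned so far: [2, 4]
unit clause [3] forces x3=T; simplify:
  drop -3 from [-3, 1] -> [1]
  satisfied 2 clause(s); 1 remain; assigned so far: [2, 3, 4]
unit clause [1] forces x1=T; simplify:
  satisfied 1 clause(s); 0 remain; assigned so far: [1, 2, 3, 4]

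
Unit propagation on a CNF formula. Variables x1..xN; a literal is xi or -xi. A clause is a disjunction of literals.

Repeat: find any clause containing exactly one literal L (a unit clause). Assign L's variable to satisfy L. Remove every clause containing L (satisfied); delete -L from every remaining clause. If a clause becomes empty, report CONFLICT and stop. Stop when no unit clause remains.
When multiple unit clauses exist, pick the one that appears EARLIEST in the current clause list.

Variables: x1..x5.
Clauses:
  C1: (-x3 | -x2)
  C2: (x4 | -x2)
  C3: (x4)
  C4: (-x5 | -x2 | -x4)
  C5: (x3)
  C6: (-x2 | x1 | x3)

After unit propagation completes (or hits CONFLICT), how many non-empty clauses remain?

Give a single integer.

Answer: 0

Derivation:
unit clause [4] forces x4=T; simplify:
  drop -4 from [-5, -2, -4] -> [-5, -2]
  satisfied 2 clause(s); 4 remain; assigned so far: [4]
unit clause [3] forces x3=T; simplify:
  drop -3 from [-3, -2] -> [-2]
  satisfied 2 clause(s); 2 remain; assigned so far: [3, 4]
unit clause [-2] forces x2=F; simplify:
  satisfied 2 clause(s); 0 remain; assigned so far: [2, 3, 4]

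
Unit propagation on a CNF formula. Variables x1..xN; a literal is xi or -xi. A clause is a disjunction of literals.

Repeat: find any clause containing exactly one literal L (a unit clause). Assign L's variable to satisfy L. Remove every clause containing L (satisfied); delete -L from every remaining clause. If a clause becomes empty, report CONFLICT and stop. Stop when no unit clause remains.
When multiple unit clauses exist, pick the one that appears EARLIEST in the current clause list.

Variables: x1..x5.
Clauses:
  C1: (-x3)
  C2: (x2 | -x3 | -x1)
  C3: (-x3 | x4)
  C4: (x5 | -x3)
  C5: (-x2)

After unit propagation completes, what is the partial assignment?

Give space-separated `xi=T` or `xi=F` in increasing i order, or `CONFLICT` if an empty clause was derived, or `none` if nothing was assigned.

unit clause [-3] forces x3=F; simplify:
  satisfied 4 clause(s); 1 remain; assigned so far: [3]
unit clause [-2] forces x2=F; simplify:
  satisfied 1 clause(s); 0 remain; assigned so far: [2, 3]

Answer: x2=F x3=F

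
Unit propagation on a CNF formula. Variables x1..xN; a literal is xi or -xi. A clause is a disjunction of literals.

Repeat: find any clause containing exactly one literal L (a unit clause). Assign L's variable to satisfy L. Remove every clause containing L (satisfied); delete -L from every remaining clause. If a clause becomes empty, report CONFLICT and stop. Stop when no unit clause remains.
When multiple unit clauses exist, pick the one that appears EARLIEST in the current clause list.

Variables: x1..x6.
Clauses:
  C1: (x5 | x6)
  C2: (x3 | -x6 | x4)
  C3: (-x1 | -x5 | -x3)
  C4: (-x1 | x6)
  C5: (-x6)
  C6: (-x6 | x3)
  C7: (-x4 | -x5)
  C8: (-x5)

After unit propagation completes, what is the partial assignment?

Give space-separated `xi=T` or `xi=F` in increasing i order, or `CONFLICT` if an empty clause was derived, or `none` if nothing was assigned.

unit clause [-6] forces x6=F; simplify:
  drop 6 from [5, 6] -> [5]
  drop 6 from [-1, 6] -> [-1]
  satisfied 3 clause(s); 5 remain; assigned so far: [6]
unit clause [5] forces x5=T; simplify:
  drop -5 from [-1, -5, -3] -> [-1, -3]
  drop -5 from [-4, -5] -> [-4]
  drop -5 from [-5] -> [] (empty!)
  satisfied 1 clause(s); 4 remain; assigned so far: [5, 6]
CONFLICT (empty clause)

Answer: CONFLICT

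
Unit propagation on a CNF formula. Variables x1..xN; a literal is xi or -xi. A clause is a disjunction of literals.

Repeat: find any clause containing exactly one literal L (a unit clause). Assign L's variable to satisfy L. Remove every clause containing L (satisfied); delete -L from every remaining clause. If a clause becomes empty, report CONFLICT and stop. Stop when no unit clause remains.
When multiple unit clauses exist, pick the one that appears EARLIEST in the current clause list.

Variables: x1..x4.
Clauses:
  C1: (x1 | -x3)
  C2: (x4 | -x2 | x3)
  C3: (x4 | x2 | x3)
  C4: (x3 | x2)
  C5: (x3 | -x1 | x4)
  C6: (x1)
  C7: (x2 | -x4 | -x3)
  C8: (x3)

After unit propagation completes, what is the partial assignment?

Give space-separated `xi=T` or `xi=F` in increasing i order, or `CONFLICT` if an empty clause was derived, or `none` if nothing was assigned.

Answer: x1=T x3=T

Derivation:
unit clause [1] forces x1=T; simplify:
  drop -1 from [3, -1, 4] -> [3, 4]
  satisfied 2 clause(s); 6 remain; assigned so far: [1]
unit clause [3] forces x3=T; simplify:
  drop -3 from [2, -4, -3] -> [2, -4]
  satisfied 5 clause(s); 1 remain; assigned so far: [1, 3]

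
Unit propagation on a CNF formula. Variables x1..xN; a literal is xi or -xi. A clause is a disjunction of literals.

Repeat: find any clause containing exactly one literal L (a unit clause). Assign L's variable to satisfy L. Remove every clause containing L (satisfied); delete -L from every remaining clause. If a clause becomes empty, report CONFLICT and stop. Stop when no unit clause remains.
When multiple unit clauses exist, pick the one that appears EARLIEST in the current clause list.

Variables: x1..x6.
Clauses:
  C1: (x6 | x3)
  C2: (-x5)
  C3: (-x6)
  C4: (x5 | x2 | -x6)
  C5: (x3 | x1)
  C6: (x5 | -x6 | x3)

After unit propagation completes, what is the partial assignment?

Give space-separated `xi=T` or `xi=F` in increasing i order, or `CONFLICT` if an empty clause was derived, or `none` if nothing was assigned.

unit clause [-5] forces x5=F; simplify:
  drop 5 from [5, 2, -6] -> [2, -6]
  drop 5 from [5, -6, 3] -> [-6, 3]
  satisfied 1 clause(s); 5 remain; assigned so far: [5]
unit clause [-6] forces x6=F; simplify:
  drop 6 from [6, 3] -> [3]
  satisfied 3 clause(s); 2 remain; assigned so far: [5, 6]
unit clause [3] forces x3=T; simplify:
  satisfied 2 clause(s); 0 remain; assigned so far: [3, 5, 6]

Answer: x3=T x5=F x6=F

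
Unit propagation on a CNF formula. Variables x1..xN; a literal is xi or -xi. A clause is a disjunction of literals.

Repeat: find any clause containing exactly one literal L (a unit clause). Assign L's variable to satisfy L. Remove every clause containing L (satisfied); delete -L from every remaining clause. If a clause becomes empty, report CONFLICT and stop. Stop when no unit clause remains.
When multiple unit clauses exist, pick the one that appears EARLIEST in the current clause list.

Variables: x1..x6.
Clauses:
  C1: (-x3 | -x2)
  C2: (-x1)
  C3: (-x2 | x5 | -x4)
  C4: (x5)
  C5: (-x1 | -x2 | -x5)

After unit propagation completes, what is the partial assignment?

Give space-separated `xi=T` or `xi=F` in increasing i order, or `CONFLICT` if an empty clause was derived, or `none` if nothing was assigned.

Answer: x1=F x5=T

Derivation:
unit clause [-1] forces x1=F; simplify:
  satisfied 2 clause(s); 3 remain; assigned so far: [1]
unit clause [5] forces x5=T; simplify:
  satisfied 2 clause(s); 1 remain; assigned so far: [1, 5]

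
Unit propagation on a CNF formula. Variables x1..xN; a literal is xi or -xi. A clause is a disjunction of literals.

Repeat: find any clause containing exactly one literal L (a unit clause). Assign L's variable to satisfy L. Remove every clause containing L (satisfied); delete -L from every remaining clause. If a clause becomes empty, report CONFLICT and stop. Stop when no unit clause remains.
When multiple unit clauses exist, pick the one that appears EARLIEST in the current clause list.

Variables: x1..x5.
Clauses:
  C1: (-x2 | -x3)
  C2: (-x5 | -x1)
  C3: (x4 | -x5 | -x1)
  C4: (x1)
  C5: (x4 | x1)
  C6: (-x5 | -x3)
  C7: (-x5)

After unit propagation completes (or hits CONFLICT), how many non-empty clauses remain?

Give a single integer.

Answer: 1

Derivation:
unit clause [1] forces x1=T; simplify:
  drop -1 from [-5, -1] -> [-5]
  drop -1 from [4, -5, -1] -> [4, -5]
  satisfied 2 clause(s); 5 remain; assigned so far: [1]
unit clause [-5] forces x5=F; simplify:
  satisfied 4 clause(s); 1 remain; assigned so far: [1, 5]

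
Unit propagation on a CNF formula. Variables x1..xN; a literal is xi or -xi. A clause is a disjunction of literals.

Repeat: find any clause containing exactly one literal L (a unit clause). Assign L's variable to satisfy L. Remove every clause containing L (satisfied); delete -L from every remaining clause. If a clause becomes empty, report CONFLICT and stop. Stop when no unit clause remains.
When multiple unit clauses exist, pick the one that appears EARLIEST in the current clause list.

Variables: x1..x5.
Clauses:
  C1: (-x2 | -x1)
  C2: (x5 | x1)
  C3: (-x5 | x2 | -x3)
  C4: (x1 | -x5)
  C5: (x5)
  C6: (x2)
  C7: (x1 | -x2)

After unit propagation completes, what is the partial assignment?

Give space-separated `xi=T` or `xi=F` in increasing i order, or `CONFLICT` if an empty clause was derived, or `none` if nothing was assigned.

unit clause [5] forces x5=T; simplify:
  drop -5 from [-5, 2, -3] -> [2, -3]
  drop -5 from [1, -5] -> [1]
  satisfied 2 clause(s); 5 remain; assigned so far: [5]
unit clause [1] forces x1=T; simplify:
  drop -1 from [-2, -1] -> [-2]
  satisfied 2 clause(s); 3 remain; assigned so far: [1, 5]
unit clause [-2] forces x2=F; simplify:
  drop 2 from [2, -3] -> [-3]
  drop 2 from [2] -> [] (empty!)
  satisfied 1 clause(s); 2 remain; assigned so far: [1, 2, 5]
CONFLICT (empty clause)

Answer: CONFLICT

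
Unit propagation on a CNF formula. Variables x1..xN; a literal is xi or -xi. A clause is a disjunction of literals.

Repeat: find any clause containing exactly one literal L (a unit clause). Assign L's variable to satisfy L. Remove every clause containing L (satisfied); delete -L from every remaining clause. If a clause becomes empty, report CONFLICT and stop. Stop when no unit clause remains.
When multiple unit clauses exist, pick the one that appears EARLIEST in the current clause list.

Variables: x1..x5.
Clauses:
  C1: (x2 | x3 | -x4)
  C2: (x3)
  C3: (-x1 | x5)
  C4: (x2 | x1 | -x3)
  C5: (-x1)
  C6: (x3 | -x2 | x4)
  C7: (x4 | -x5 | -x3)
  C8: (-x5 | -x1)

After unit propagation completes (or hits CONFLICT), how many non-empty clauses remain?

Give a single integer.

unit clause [3] forces x3=T; simplify:
  drop -3 from [2, 1, -3] -> [2, 1]
  drop -3 from [4, -5, -3] -> [4, -5]
  satisfied 3 clause(s); 5 remain; assigned so far: [3]
unit clause [-1] forces x1=F; simplify:
  drop 1 from [2, 1] -> [2]
  satisfied 3 clause(s); 2 remain; assigned so far: [1, 3]
unit clause [2] forces x2=T; simplify:
  satisfied 1 clause(s); 1 remain; assigned so far: [1, 2, 3]

Answer: 1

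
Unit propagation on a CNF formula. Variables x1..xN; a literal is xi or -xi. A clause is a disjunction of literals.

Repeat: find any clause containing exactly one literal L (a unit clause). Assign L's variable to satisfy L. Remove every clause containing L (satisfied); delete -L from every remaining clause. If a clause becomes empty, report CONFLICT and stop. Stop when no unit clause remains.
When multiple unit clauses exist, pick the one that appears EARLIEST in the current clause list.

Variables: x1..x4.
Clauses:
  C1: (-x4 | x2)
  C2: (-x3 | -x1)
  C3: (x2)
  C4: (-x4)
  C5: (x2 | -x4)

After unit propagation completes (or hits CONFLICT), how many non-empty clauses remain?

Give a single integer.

Answer: 1

Derivation:
unit clause [2] forces x2=T; simplify:
  satisfied 3 clause(s); 2 remain; assigned so far: [2]
unit clause [-4] forces x4=F; simplify:
  satisfied 1 clause(s); 1 remain; assigned so far: [2, 4]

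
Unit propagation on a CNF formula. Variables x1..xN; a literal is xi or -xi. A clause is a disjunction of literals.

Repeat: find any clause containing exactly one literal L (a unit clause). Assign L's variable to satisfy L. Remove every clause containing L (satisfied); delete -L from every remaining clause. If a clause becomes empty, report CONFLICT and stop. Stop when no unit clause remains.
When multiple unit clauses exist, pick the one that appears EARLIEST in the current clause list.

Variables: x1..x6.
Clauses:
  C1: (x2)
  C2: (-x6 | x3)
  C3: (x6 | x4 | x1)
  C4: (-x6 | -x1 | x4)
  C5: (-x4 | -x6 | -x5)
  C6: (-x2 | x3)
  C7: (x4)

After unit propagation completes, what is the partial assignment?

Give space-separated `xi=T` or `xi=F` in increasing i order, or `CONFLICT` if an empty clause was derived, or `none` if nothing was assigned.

Answer: x2=T x3=T x4=T

Derivation:
unit clause [2] forces x2=T; simplify:
  drop -2 from [-2, 3] -> [3]
  satisfied 1 clause(s); 6 remain; assigned so far: [2]
unit clause [3] forces x3=T; simplify:
  satisfied 2 clause(s); 4 remain; assigned so far: [2, 3]
unit clause [4] forces x4=T; simplify:
  drop -4 from [-4, -6, -5] -> [-6, -5]
  satisfied 3 clause(s); 1 remain; assigned so far: [2, 3, 4]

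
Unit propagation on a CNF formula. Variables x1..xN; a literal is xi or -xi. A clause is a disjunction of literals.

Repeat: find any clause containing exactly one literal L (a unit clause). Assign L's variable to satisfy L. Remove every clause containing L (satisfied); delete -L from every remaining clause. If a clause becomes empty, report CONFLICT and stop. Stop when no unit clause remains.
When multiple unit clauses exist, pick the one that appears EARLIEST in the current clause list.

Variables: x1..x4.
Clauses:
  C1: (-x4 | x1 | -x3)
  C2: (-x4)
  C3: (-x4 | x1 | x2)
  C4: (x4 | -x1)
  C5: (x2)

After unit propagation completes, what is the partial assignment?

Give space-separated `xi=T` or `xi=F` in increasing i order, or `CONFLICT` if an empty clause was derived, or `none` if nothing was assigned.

Answer: x1=F x2=T x4=F

Derivation:
unit clause [-4] forces x4=F; simplify:
  drop 4 from [4, -1] -> [-1]
  satisfied 3 clause(s); 2 remain; assigned so far: [4]
unit clause [-1] forces x1=F; simplify:
  satisfied 1 clause(s); 1 remain; assigned so far: [1, 4]
unit clause [2] forces x2=T; simplify:
  satisfied 1 clause(s); 0 remain; assigned so far: [1, 2, 4]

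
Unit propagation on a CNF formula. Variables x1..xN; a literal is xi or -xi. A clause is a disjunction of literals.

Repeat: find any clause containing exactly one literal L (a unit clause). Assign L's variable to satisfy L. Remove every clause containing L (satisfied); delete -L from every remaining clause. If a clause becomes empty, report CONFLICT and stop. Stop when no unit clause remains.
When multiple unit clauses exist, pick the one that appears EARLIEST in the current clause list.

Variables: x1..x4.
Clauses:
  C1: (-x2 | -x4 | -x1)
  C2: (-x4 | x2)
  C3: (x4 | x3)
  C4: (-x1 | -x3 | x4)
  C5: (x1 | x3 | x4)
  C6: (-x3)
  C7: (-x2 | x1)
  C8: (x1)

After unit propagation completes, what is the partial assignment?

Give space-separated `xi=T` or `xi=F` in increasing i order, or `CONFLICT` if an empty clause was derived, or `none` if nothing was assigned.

Answer: CONFLICT

Derivation:
unit clause [-3] forces x3=F; simplify:
  drop 3 from [4, 3] -> [4]
  drop 3 from [1, 3, 4] -> [1, 4]
  satisfied 2 clause(s); 6 remain; assigned so far: [3]
unit clause [4] forces x4=T; simplify:
  drop -4 from [-2, -4, -1] -> [-2, -1]
  drop -4 from [-4, 2] -> [2]
  satisfied 2 clause(s); 4 remain; assigned so far: [3, 4]
unit clause [2] forces x2=T; simplify:
  drop -2 from [-2, -1] -> [-1]
  drop -2 from [-2, 1] -> [1]
  satisfied 1 clause(s); 3 remain; assigned so far: [2, 3, 4]
unit clause [-1] forces x1=F; simplify:
  drop 1 from [1] -> [] (empty!)
  drop 1 from [1] -> [] (empty!)
  satisfied 1 clause(s); 2 remain; assigned so far: [1, 2, 3, 4]
CONFLICT (empty clause)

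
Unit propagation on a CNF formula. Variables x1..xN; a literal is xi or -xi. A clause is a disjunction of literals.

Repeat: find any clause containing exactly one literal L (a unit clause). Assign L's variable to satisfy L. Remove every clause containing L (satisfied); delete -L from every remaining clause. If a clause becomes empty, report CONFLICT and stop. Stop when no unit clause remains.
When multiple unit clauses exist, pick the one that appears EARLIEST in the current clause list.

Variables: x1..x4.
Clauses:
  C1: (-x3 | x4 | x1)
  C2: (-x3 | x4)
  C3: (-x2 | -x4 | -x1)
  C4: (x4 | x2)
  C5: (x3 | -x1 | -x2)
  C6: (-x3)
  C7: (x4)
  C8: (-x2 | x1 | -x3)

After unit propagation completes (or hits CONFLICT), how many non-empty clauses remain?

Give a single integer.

unit clause [-3] forces x3=F; simplify:
  drop 3 from [3, -1, -2] -> [-1, -2]
  satisfied 4 clause(s); 4 remain; assigned so far: [3]
unit clause [4] forces x4=T; simplify:
  drop -4 from [-2, -4, -1] -> [-2, -1]
  satisfied 2 clause(s); 2 remain; assigned so far: [3, 4]

Answer: 2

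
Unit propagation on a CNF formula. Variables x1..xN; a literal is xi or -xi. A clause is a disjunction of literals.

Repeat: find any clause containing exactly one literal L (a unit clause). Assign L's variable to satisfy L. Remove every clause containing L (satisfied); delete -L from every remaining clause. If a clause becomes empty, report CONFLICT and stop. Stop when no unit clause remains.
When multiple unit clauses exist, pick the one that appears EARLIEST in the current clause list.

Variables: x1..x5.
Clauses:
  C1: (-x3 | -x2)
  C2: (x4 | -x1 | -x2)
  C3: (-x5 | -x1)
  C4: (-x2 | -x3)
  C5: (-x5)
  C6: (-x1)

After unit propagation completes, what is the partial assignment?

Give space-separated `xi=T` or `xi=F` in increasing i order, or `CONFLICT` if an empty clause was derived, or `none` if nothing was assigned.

Answer: x1=F x5=F

Derivation:
unit clause [-5] forces x5=F; simplify:
  satisfied 2 clause(s); 4 remain; assigned so far: [5]
unit clause [-1] forces x1=F; simplify:
  satisfied 2 clause(s); 2 remain; assigned so far: [1, 5]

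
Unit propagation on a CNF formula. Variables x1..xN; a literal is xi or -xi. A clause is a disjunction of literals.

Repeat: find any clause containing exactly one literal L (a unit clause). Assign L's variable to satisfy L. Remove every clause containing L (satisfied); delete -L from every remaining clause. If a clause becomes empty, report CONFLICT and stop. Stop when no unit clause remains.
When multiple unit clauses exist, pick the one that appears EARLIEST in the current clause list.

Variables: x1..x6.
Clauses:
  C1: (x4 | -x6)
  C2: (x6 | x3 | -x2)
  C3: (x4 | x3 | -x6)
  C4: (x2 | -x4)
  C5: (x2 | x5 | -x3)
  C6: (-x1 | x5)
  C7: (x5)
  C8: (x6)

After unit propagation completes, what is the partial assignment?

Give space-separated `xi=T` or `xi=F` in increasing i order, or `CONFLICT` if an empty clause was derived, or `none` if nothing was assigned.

unit clause [5] forces x5=T; simplify:
  satisfied 3 clause(s); 5 remain; assigned so far: [5]
unit clause [6] forces x6=T; simplify:
  drop -6 from [4, -6] -> [4]
  drop -6 from [4, 3, -6] -> [4, 3]
  satisfied 2 clause(s); 3 remain; assigned so far: [5, 6]
unit clause [4] forces x4=T; simplify:
  drop -4 from [2, -4] -> [2]
  satisfied 2 clause(s); 1 remain; assigned so far: [4, 5, 6]
unit clause [2] forces x2=T; simplify:
  satisfied 1 clause(s); 0 remain; assigned so far: [2, 4, 5, 6]

Answer: x2=T x4=T x5=T x6=T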